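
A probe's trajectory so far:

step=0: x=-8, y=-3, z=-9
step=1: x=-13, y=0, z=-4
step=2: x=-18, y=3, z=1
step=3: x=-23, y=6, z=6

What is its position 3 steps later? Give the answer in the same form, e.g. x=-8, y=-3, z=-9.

Each step adds (-5, +3, +5) to the position.
step 4: x=-23, y=6, z=6 + (-5, +3, +5) → x=-28, y=9, z=11
step 5: x=-28, y=9, z=11 + (-5, +3, +5) → x=-33, y=12, z=16
step 6: x=-33, y=12, z=16 + (-5, +3, +5) → x=-38, y=15, z=21

x=-38, y=15, z=21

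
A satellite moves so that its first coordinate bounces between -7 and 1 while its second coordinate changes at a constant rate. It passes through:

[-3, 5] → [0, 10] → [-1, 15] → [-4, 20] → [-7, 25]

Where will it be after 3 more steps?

[0, 40]

The first coordinate reflects between -7 and 1, moving 3 per step.
  step 5: -7 → -4
  step 6: -4 → -1
  step 7: -1 → 0
The second coordinate changes by +5 each step: at step 7 it is 40.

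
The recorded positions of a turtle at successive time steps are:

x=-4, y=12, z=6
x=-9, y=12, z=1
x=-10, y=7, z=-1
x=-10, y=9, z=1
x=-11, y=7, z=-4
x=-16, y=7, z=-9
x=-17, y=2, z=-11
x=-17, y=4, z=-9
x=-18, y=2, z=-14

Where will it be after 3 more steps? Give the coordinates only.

x=-24, y=-1, z=-19

Step-to-step displacements: (-5, +0, -5), (-1, -5, -2), (+0, +2, +2), (-1, -2, -5), (-5, +0, -5), (-1, -5, -2), (+0, +2, +2), (-1, -2, -5) — a repeating cycle of length 4.
step 9: apply (-5, +0, -5) → x=-23, y=2, z=-19
step 10: apply (-1, -5, -2) → x=-24, y=-3, z=-21
step 11: apply (+0, +2, +2) → x=-24, y=-1, z=-19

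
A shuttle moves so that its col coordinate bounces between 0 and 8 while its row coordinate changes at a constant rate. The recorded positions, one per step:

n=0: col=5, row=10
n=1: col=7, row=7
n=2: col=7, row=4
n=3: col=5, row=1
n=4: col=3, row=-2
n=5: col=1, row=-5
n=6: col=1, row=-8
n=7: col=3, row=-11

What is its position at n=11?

col=5, row=-23

The col coordinate travels 2 per step and bounces off the walls at 0 and 8.
  step 8: 3 → 5
  step 9: 5 → 7
  step 10: 7 → 7
  step 11: 7 → 5
The row coordinate changes by -3 each step: at step 11 it is -23.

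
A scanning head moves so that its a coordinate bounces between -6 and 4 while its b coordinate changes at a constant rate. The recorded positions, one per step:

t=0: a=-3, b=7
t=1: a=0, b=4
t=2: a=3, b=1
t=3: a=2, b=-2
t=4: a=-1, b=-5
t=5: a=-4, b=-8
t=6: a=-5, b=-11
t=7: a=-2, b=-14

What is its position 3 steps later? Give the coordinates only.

The a coordinate reflects between -6 and 4, moving 3 per step.
  step 8: -2 → 1
  step 9: 1 → 4
  step 10: 4 → 1
The b coordinate changes by -3 each step: at step 10 it is -23.

a=1, b=-23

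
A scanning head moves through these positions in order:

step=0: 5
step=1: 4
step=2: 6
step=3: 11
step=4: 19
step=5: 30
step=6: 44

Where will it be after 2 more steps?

81

Taking differences between consecutive positions: -1, +2, +5, +8, +11, +14. These grow by +3 each step.
step 7: 44 + 17 → 61
step 8: 61 + 20 → 81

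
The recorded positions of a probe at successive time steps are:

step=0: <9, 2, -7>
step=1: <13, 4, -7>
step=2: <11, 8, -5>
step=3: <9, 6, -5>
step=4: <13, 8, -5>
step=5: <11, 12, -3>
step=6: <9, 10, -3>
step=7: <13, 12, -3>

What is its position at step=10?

Step-to-step displacements: <+4, +2, +0>, <-2, +4, +2>, <-2, -2, +0>, <+4, +2, +0>, <-2, +4, +2>, <-2, -2, +0>, <+4, +2, +0> — a repeating cycle of length 3.
step 8: apply <-2, +4, +2> → <11, 16, -1>
step 9: apply <-2, -2, +0> → <9, 14, -1>
step 10: apply <+4, +2, +0> → <13, 16, -1>

<13, 16, -1>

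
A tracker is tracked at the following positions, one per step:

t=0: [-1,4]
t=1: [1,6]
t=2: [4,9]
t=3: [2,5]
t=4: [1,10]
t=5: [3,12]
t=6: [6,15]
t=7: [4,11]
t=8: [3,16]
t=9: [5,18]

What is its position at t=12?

[5,22]

Differencing gives [+2,+2], [+3,+3], [-2,-4], [-1,+5], [+2,+2], [+3,+3], [-2,-4], [-1,+5], [+2,+2]. This is the pattern [+2,+2], [+3,+3], [-2,-4], [-1,+5] repeated.
step 10: apply [+3,+3] → [8,21]
step 11: apply [-2,-4] → [6,17]
step 12: apply [-1,+5] → [5,22]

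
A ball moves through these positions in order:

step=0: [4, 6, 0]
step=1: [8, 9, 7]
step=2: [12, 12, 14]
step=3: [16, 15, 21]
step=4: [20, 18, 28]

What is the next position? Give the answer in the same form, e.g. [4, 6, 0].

[24, 21, 35]

The position changes by [+4, +3, +7] every step.
step 5: [20, 18, 28] + [+4, +3, +7] → [24, 21, 35]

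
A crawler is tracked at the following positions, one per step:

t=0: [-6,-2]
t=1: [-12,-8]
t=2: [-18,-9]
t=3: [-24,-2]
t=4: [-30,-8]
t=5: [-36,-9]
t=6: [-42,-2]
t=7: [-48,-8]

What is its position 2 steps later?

[-60,-2]

The first coordinate changes by -6 each step, so at step 9 it is -6 + 9·(-6) = -60.
The second coordinate repeats the cycle [-2, -8, -9] with period 3; step 9 mod 3 = 0, giving -2.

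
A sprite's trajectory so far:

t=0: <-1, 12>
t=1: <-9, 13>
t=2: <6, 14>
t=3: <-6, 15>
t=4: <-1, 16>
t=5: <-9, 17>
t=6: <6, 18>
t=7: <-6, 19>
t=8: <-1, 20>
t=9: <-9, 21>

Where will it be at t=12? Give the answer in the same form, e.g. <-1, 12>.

<-1, 24>

The first coordinate repeats the cycle [-1, -9, 6, -6] with period 4; step 12 mod 4 = 0, giving -1.
The second coordinate changes by +1 each step, so at step 12 it is 12 + 12·(1) = 24.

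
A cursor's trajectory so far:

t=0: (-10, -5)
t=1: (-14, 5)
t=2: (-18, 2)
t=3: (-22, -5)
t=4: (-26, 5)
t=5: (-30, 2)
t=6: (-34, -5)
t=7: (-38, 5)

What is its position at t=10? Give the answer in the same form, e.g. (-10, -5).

First: linear, -4 per step → -50 at step 10.
Second: cycles through -5, 5, 2 every 3 steps. Step 10 lands at position 1 of the cycle → 5.

(-50, 5)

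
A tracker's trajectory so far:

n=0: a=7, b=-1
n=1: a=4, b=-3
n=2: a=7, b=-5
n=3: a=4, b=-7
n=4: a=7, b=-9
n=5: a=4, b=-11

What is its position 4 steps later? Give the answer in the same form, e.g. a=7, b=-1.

a=4, b=-19

A: cycles through 7, 4 every 2 steps. Step 9 lands at position 1 of the cycle → 4.
B: linear, -2 per step → -19 at step 9.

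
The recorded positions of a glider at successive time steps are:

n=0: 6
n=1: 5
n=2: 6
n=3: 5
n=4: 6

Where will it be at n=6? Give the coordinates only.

Step-to-step displacements: -1, +1, -1, +1; each is -1× the previous.
step 5: 6 − 1 → 5
step 6: 5 + 1 → 6

6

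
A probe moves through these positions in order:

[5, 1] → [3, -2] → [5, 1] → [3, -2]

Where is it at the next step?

Step-to-step displacements: [-2, -3], [+2, +3], [-2, -3]; each is -1× the previous.
step 4: [3, -2] + [+2, +3] → [5, 1]

[5, 1]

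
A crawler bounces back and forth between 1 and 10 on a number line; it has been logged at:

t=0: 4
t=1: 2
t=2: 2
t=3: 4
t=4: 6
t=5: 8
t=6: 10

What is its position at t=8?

6

The value travels 2 per step and bounces off the walls at 1 and 10.
  step 7: 10 → 8
  step 8: 8 → 6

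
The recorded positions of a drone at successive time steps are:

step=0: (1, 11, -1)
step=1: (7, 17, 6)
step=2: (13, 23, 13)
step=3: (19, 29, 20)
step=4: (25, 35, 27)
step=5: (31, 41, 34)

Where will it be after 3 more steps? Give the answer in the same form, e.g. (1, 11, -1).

Constant displacement of (+6, +6, +7) per step.
step 6: (31, 41, 34) + (+6, +6, +7) → (37, 47, 41)
step 7: (37, 47, 41) + (+6, +6, +7) → (43, 53, 48)
step 8: (43, 53, 48) + (+6, +6, +7) → (49, 59, 55)

(49, 59, 55)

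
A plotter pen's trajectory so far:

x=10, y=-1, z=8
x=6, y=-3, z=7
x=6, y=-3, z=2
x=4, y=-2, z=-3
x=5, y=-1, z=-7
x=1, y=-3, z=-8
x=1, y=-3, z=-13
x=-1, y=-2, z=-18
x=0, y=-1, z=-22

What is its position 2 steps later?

x=-4, y=-3, z=-28

Step-to-step displacements: (-4,-2,-1), (+0,+0,-5), (-2,+1,-5), (+1,+1,-4), (-4,-2,-1), (+0,+0,-5), (-2,+1,-5), (+1,+1,-4) — a repeating cycle of length 4.
step 9: apply (-4,-2,-1) → x=-4, y=-3, z=-23
step 10: apply (+0,+0,-5) → x=-4, y=-3, z=-28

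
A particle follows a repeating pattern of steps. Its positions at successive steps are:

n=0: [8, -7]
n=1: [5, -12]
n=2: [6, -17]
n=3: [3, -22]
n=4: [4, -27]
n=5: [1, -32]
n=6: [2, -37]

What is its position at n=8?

Differencing gives [-3, -5], [+1, -5], [-3, -5], [+1, -5], [-3, -5], [+1, -5]. This is the pattern [-3, -5], [+1, -5] repeated.
step 7: apply [-3, -5] → [-1, -42]
step 8: apply [+1, -5] → [0, -47]

[0, -47]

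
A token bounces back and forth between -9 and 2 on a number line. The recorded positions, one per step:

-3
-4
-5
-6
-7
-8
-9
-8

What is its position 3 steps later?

The value travels 1 per step and bounces off the walls at -9 and 2.
  step 8: -8 → -7
  step 9: -7 → -6
  step 10: -6 → -5

-5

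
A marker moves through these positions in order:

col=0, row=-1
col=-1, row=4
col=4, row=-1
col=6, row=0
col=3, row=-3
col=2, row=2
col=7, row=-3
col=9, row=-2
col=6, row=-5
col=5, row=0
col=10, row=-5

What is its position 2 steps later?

col=9, row=-7

Step-to-step displacements: (-1, +5), (+5, -5), (+2, +1), (-3, -3), (-1, +5), (+5, -5), (+2, +1), (-3, -3), (-1, +5), (+5, -5) — a repeating cycle of length 4.
step 11: apply (+2, +1) → col=12, row=-4
step 12: apply (-3, -3) → col=9, row=-7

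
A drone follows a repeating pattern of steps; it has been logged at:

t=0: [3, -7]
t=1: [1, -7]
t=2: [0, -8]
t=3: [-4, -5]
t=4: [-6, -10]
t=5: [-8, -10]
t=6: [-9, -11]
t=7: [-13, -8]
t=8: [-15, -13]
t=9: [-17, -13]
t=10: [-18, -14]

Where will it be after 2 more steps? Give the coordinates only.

[-24, -16]

The moves between consecutive positions are [-2, +0], [-1, -1], [-4, +3], [-2, -5], [-2, +0], [-1, -1], [-4, +3], [-2, -5], [-2, +0], [-1, -1]; they repeat the 4-cycle [[-2, +0], [-1, -1], [-4, +3], [-2, -5]].
step 11: apply [-4, +3] → [-22, -11]
step 12: apply [-2, -5] → [-24, -16]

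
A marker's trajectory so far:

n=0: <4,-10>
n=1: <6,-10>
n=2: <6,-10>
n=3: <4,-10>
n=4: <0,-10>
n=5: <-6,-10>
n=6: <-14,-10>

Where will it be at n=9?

First differences are <+2,+0>, <+0,+0>, <-2,+0>, <-4,+0>, <-6,+0>, <-8,+0>; their common second difference is <-2,+0> (constant acceleration).
step 7: <-14,-10> + <-10,+0> → <-24,-10>
step 8: <-24,-10> + <-12,+0> → <-36,-10>
step 9: <-36,-10> + <-14,+0> → <-50,-10>

<-50,-10>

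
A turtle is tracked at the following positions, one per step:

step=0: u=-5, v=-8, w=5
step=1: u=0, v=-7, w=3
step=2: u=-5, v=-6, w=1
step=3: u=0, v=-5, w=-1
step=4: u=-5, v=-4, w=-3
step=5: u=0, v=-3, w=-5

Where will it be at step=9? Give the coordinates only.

u=0, v=1, w=-13

U: cycles through -5, 0 every 2 steps. Step 9 lands at position 1 of the cycle → 0.
V: linear, +1 per step → 1 at step 9.
W: linear, -2 per step → -13 at step 9.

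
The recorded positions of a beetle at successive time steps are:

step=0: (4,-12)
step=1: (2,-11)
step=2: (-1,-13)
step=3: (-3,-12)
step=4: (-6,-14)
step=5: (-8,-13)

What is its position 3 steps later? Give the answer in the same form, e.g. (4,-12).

The moves between consecutive positions are (-2,+1), (-3,-2), (-2,+1), (-3,-2), (-2,+1); they repeat the 2-cycle [(-2,+1), (-3,-2)].
step 6: apply (-3,-2) → (-11,-15)
step 7: apply (-2,+1) → (-13,-14)
step 8: apply (-3,-2) → (-16,-16)

(-16,-16)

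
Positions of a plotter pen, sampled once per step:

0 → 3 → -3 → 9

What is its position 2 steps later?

33

Step-to-step displacements: +3, -6, +12; each is -2× the previous.
step 4: 9 − 24 → -15
step 5: -15 + 48 → 33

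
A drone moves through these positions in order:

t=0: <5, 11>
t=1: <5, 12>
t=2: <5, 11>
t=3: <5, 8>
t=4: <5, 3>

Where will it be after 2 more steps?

<5, -13>

Successive displacements: <+0, +1>, <+0, -1>, <+0, -3>, <+0, -5> — each changes by <+0, -2>.
step 5: <5, 3> + <+0, -7> → <5, -4>
step 6: <5, -4> + <+0, -9> → <5, -13>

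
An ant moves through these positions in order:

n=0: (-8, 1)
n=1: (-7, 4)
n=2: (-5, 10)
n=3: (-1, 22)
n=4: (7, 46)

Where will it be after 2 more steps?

(55, 190)

Consecutive displacements (+1, +3), (+2, +6), (+4, +12), (+8, +24) scale by a factor of 2 each step.
step 5: (7, 46) + (+16, +48) → (23, 94)
step 6: (23, 94) + (+32, +96) → (55, 190)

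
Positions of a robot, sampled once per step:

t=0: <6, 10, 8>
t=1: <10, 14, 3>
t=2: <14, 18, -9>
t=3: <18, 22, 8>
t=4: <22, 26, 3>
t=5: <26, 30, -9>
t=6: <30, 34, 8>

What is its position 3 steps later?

<42, 46, 8>

First: linear, +4 per step → 42 at step 9.
Second: linear, +4 per step → 46 at step 9.
Third: cycles through 8, 3, -9 every 3 steps. Step 9 lands at position 0 of the cycle → 8.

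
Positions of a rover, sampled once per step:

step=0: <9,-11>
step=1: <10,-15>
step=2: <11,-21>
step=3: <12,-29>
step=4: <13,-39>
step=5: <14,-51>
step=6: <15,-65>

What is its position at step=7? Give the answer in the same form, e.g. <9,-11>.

Successive displacements: <+1,-4>, <+1,-6>, <+1,-8>, <+1,-10>, <+1,-12>, <+1,-14> — each changes by <+0,-2>.
step 7: <15,-65> + <+1,-16> → <16,-81>

<16,-81>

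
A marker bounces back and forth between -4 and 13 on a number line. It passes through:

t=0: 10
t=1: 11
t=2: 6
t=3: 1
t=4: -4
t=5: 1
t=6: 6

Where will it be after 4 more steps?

The value travels 5 per step and bounces off the walls at -4 and 13.
  step 7: 6 → 11
  step 8: 11 → 10
  step 9: 10 → 5
  step 10: 5 → 0

0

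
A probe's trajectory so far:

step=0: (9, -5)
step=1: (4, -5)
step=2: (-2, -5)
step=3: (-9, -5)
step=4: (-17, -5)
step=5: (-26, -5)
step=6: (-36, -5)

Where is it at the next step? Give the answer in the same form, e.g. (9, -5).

First differences are (-5, +0), (-6, +0), (-7, +0), (-8, +0), (-9, +0), (-10, +0); their common second difference is (-1, +0) (constant acceleration).
step 7: (-36, -5) + (-11, +0) → (-47, -5)

(-47, -5)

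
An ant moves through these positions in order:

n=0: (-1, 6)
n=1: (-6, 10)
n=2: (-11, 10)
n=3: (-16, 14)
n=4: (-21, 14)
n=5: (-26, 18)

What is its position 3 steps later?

Step-to-step displacements: (-5, +4), (-5, +0), (-5, +4), (-5, +0), (-5, +4) — a repeating cycle of length 2.
step 6: apply (-5, +0) → (-31, 18)
step 7: apply (-5, +4) → (-36, 22)
step 8: apply (-5, +0) → (-41, 22)

(-41, 22)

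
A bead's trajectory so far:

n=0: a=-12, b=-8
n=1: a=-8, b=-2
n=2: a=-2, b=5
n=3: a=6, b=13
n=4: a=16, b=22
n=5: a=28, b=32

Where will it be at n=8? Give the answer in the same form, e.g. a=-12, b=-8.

a=76, b=68

First differences are (+4,+6), (+6,+7), (+8,+8), (+10,+9), (+12,+10); their common second difference is (+2,+1) (constant acceleration).
step 6: a=28, b=32 + (+14,+11) → a=42, b=43
step 7: a=42, b=43 + (+16,+12) → a=58, b=55
step 8: a=58, b=55 + (+18,+13) → a=76, b=68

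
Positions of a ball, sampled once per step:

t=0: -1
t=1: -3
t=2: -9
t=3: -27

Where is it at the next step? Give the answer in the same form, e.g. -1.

-81

The jumps are -2, -6, -18 — a geometric progression with ratio 3.
step 4: -27 − 54 → -81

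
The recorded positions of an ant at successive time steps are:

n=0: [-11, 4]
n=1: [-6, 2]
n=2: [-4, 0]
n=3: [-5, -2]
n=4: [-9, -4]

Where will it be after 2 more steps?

[-26, -8]

Successive displacements: [+5, -2], [+2, -2], [-1, -2], [-4, -2] — each changes by [-3, +0].
step 5: [-9, -4] + [-7, -2] → [-16, -6]
step 6: [-16, -6] + [-10, -2] → [-26, -8]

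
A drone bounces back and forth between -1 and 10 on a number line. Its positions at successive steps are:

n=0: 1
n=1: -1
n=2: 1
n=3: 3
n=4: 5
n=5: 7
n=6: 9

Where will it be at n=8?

The value reflects between -1 and 10, moving 2 per step.
  step 7: 9 → 9
  step 8: 9 → 7

7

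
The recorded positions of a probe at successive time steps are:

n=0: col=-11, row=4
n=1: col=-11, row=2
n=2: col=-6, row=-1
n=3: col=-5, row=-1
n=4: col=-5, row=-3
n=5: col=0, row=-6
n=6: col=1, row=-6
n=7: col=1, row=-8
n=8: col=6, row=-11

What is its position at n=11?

The moves between consecutive positions are (+0, -2), (+5, -3), (+1, +0), (+0, -2), (+5, -3), (+1, +0), (+0, -2), (+5, -3); they repeat the 3-cycle [(+0, -2), (+5, -3), (+1, +0)].
step 9: apply (+1, +0) → col=7, row=-11
step 10: apply (+0, -2) → col=7, row=-13
step 11: apply (+5, -3) → col=12, row=-16

col=12, row=-16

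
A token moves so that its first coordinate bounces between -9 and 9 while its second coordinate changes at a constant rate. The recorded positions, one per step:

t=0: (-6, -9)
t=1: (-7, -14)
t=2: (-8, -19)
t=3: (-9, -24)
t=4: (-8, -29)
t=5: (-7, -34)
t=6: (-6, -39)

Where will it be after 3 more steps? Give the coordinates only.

The first coordinate reflects between -9 and 9, moving 1 per step.
  step 7: -6 → -5
  step 8: -5 → -4
  step 9: -4 → -3
The second coordinate changes by -5 each step: at step 9 it is -54.

(-3, -54)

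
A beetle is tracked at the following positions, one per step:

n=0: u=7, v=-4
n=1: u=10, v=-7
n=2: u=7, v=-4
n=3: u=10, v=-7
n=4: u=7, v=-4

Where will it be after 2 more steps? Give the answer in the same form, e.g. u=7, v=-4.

u=7, v=-4

Consecutive displacements (+3, -3), (-3, +3), (+3, -3), (-3, +3) scale by a factor of -1 each step.
step 5: u=7, v=-4 + (+3, -3) → u=10, v=-7
step 6: u=10, v=-7 + (-3, +3) → u=7, v=-4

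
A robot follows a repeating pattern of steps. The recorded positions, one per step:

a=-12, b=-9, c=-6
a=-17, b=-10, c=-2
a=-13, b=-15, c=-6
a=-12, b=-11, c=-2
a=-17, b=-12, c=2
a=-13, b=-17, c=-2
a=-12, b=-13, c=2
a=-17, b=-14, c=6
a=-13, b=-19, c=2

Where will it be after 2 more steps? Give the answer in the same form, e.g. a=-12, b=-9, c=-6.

a=-17, b=-16, c=10

Step-to-step displacements: (-5, -1, +4), (+4, -5, -4), (+1, +4, +4), (-5, -1, +4), (+4, -5, -4), (+1, +4, +4), (-5, -1, +4), (+4, -5, -4) — a repeating cycle of length 3.
step 9: apply (+1, +4, +4) → a=-12, b=-15, c=6
step 10: apply (-5, -1, +4) → a=-17, b=-16, c=10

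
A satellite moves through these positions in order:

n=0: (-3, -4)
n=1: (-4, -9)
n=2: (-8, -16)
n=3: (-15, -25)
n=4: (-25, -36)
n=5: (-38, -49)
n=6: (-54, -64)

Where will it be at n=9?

Taking differences between consecutive positions: (-1, -5), (-4, -7), (-7, -9), (-10, -11), (-13, -13), (-16, -15). These grow by (-3, -2) each step.
step 7: (-54, -64) + (-19, -17) → (-73, -81)
step 8: (-73, -81) + (-22, -19) → (-95, -100)
step 9: (-95, -100) + (-25, -21) → (-120, -121)

(-120, -121)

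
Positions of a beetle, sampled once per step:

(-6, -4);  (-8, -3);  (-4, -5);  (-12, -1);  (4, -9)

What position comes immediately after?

(-28, 7)

Step-to-step displacements: (-2, +1), (+4, -2), (-8, +4), (+16, -8); each is -2× the previous.
step 5: (4, -9) + (-32, +16) → (-28, 7)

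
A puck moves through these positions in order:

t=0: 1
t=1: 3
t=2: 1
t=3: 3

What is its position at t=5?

3

Step-to-step displacements: +2, -2, +2; each is -1× the previous.
step 4: 3 − 2 → 1
step 5: 1 + 2 → 3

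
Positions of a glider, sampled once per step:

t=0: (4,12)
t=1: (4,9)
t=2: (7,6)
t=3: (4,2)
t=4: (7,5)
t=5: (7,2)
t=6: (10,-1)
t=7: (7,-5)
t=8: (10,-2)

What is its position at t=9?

(10,-5)

Step-to-step displacements: (+0,-3), (+3,-3), (-3,-4), (+3,+3), (+0,-3), (+3,-3), (-3,-4), (+3,+3) — a repeating cycle of length 4.
step 9: apply (+0,-3) → (10,-5)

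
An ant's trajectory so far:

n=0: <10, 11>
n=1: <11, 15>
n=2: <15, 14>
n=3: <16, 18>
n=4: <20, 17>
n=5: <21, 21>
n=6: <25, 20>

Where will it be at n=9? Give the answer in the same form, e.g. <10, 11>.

Differencing gives <+1, +4>, <+4, -1>, <+1, +4>, <+4, -1>, <+1, +4>, <+4, -1>. This is the pattern <+1, +4>, <+4, -1> repeated.
step 7: apply <+1, +4> → <26, 24>
step 8: apply <+4, -1> → <30, 23>
step 9: apply <+1, +4> → <31, 27>

<31, 27>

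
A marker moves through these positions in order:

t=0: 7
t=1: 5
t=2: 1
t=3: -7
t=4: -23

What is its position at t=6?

Step-to-step displacements: -2, -4, -8, -16; each is 2× the previous.
step 5: -23 − 32 → -55
step 6: -55 − 64 → -119

-119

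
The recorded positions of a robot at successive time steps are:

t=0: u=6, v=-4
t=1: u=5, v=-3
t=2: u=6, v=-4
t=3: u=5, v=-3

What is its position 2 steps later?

Step-to-step displacements: (-1, +1), (+1, -1), (-1, +1); each is -1× the previous.
step 4: u=5, v=-3 + (+1, -1) → u=6, v=-4
step 5: u=6, v=-4 + (-1, +1) → u=5, v=-3

u=5, v=-3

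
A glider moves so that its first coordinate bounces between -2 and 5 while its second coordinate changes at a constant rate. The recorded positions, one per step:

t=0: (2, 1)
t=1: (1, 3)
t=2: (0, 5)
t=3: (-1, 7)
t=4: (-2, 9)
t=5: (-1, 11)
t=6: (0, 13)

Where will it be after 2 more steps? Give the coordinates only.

The first coordinate reflects between -2 and 5, moving 1 per step.
  step 7: 0 → 1
  step 8: 1 → 2
The second coordinate changes by +2 each step: at step 8 it is 17.

(2, 17)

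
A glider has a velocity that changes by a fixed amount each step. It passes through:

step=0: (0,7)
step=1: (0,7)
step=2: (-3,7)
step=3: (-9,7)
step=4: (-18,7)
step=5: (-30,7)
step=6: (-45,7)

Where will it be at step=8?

(-84,7)

Successive displacements: (+0,+0), (-3,+0), (-6,+0), (-9,+0), (-12,+0), (-15,+0) — each changes by (-3,+0).
step 7: (-45,7) + (-18,+0) → (-63,7)
step 8: (-63,7) + (-21,+0) → (-84,7)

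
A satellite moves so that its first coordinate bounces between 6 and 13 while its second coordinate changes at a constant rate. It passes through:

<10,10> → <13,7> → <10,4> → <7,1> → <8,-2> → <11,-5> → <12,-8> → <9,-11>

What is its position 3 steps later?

The first coordinate travels 3 per step and bounces off the walls at 6 and 13.
  step 8: 9 → 6
  step 9: 6 → 9
  step 10: 9 → 12
The second coordinate changes by -3 each step: at step 10 it is -20.

<12,-20>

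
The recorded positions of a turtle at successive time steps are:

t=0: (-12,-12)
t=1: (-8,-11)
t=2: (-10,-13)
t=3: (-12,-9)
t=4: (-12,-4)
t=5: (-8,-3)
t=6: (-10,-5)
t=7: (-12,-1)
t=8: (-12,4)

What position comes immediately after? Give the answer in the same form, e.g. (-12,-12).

The moves between consecutive positions are (+4,+1), (-2,-2), (-2,+4), (+0,+5), (+4,+1), (-2,-2), (-2,+4), (+0,+5); they repeat the 4-cycle [(+4,+1), (-2,-2), (-2,+4), (+0,+5)].
step 9: apply (+4,+1) → (-8,5)

(-8,5)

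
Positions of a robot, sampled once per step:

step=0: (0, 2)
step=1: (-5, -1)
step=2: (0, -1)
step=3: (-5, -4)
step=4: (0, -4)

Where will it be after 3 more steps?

Differencing gives (-5, -3), (+5, +0), (-5, -3), (+5, +0). This is the pattern (-5, -3), (+5, +0) repeated.
step 5: apply (-5, -3) → (-5, -7)
step 6: apply (+5, +0) → (0, -7)
step 7: apply (-5, -3) → (-5, -10)

(-5, -10)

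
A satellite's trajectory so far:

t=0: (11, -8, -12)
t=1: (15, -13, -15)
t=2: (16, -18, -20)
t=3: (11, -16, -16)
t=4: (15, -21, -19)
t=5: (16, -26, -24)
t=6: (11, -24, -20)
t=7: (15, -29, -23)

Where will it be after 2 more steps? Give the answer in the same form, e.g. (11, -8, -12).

(11, -32, -24)

Step-to-step displacements: (+4, -5, -3), (+1, -5, -5), (-5, +2, +4), (+4, -5, -3), (+1, -5, -5), (-5, +2, +4), (+4, -5, -3) — a repeating cycle of length 3.
step 8: apply (+1, -5, -5) → (16, -34, -28)
step 9: apply (-5, +2, +4) → (11, -32, -24)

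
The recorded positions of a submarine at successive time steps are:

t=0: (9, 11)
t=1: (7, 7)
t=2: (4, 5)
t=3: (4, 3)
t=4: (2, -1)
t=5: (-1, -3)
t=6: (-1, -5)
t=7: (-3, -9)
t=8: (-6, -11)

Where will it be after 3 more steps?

The moves between consecutive positions are (-2, -4), (-3, -2), (+0, -2), (-2, -4), (-3, -2), (+0, -2), (-2, -4), (-3, -2); they repeat the 3-cycle [(-2, -4), (-3, -2), (+0, -2)].
step 9: apply (+0, -2) → (-6, -13)
step 10: apply (-2, -4) → (-8, -17)
step 11: apply (-3, -2) → (-11, -19)

(-11, -19)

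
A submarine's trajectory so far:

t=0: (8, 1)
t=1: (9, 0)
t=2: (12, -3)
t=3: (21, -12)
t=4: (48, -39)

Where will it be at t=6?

Consecutive displacements (+1, -1), (+3, -3), (+9, -9), (+27, -27) scale by a factor of 3 each step.
step 5: (48, -39) + (+81, -81) → (129, -120)
step 6: (129, -120) + (+243, -243) → (372, -363)

(372, -363)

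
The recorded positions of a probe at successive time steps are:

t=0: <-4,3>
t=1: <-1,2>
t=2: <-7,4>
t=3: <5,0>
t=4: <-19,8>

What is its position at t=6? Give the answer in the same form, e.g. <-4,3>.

<-67,24>

Step-to-step displacements: <+3,-1>, <-6,+2>, <+12,-4>, <-24,+8>; each is -2× the previous.
step 5: <-19,8> + <+48,-16> → <29,-8>
step 6: <29,-8> + <-96,+32> → <-67,24>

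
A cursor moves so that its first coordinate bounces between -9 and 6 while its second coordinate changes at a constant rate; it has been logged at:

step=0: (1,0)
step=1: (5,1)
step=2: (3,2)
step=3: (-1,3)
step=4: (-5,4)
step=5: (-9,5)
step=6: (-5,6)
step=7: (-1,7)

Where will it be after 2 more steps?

(5,9)

The first coordinate reflects between -9 and 6, moving 4 per step.
  step 8: -1 → 3
  step 9: 3 → 5
The second coordinate changes by +1 each step: at step 9 it is 9.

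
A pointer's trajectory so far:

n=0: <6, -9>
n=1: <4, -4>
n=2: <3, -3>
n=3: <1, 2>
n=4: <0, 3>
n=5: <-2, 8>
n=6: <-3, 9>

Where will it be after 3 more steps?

Differencing gives <-2, +5>, <-1, +1>, <-2, +5>, <-1, +1>, <-2, +5>, <-1, +1>. This is the pattern <-2, +5>, <-1, +1> repeated.
step 7: apply <-2, +5> → <-5, 14>
step 8: apply <-1, +1> → <-6, 15>
step 9: apply <-2, +5> → <-8, 20>

<-8, 20>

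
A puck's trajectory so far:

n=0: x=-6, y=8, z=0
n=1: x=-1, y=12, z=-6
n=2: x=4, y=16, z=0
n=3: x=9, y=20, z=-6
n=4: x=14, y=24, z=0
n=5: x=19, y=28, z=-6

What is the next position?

x=24, y=32, z=0

The x coordinate changes by +5 each step, so at step 6 it is -6 + 6·(5) = 24.
The y coordinate changes by +4 each step, so at step 6 it is 8 + 6·(4) = 32.
The z coordinate repeats the cycle [0, -6] with period 2; step 6 mod 2 = 0, giving 0.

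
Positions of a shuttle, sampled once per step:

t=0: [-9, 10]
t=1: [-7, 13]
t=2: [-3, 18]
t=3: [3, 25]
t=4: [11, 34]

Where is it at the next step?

[21, 45]

Taking differences between consecutive positions: [+2, +3], [+4, +5], [+6, +7], [+8, +9]. These grow by [+2, +2] each step.
step 5: [11, 34] + [+10, +11] → [21, 45]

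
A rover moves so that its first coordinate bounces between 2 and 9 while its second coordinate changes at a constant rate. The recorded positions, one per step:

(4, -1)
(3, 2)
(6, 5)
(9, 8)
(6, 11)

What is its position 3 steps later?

The first coordinate reflects between 2 and 9, moving 3 per step.
  step 5: 6 → 3
  step 6: 3 → 4
  step 7: 4 → 7
The second coordinate changes by +3 each step: at step 7 it is 20.

(7, 20)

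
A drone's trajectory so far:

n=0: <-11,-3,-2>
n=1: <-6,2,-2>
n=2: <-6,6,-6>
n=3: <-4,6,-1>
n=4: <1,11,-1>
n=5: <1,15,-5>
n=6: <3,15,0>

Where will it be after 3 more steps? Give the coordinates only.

<10,24,1>

Step-to-step displacements: <+5,+5,+0>, <+0,+4,-4>, <+2,+0,+5>, <+5,+5,+0>, <+0,+4,-4>, <+2,+0,+5> — a repeating cycle of length 3.
step 7: apply <+5,+5,+0> → <8,20,0>
step 8: apply <+0,+4,-4> → <8,24,-4>
step 9: apply <+2,+0,+5> → <10,24,1>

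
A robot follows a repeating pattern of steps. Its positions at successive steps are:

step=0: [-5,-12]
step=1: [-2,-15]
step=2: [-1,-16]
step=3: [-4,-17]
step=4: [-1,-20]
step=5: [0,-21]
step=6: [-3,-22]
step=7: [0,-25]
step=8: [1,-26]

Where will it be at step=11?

The moves between consecutive positions are [+3,-3], [+1,-1], [-3,-1], [+3,-3], [+1,-1], [-3,-1], [+3,-3], [+1,-1]; they repeat the 3-cycle [[+3,-3], [+1,-1], [-3,-1]].
step 9: apply [-3,-1] → [-2,-27]
step 10: apply [+3,-3] → [1,-30]
step 11: apply [+1,-1] → [2,-31]

[2,-31]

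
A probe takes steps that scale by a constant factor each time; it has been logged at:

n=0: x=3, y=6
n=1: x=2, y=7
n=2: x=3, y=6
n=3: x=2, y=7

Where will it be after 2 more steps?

Consecutive displacements (-1,+1), (+1,-1), (-1,+1) scale by a factor of -1 each step.
step 4: x=2, y=7 + (+1,-1) → x=3, y=6
step 5: x=3, y=6 + (-1,+1) → x=2, y=7

x=2, y=7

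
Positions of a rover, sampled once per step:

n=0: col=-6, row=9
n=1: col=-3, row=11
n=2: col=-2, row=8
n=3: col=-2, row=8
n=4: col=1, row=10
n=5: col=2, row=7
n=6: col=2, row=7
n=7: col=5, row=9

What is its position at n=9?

Step-to-step displacements: (+3, +2), (+1, -3), (+0, +0), (+3, +2), (+1, -3), (+0, +0), (+3, +2) — a repeating cycle of length 3.
step 8: apply (+1, -3) → col=6, row=6
step 9: apply (+0, +0) → col=6, row=6

col=6, row=6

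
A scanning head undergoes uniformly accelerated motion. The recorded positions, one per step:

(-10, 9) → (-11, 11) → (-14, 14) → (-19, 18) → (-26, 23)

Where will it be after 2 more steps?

(-46, 36)

Successive displacements: (-1, +2), (-3, +3), (-5, +4), (-7, +5) — each changes by (-2, +1).
step 5: (-26, 23) + (-9, +6) → (-35, 29)
step 6: (-35, 29) + (-11, +7) → (-46, 36)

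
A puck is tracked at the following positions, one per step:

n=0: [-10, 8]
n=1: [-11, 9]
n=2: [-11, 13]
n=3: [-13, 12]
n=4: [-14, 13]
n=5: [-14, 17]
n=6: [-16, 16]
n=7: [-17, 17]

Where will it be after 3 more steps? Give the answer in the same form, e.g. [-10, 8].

The moves between consecutive positions are [-1, +1], [+0, +4], [-2, -1], [-1, +1], [+0, +4], [-2, -1], [-1, +1]; they repeat the 3-cycle [[-1, +1], [+0, +4], [-2, -1]].
step 8: apply [+0, +4] → [-17, 21]
step 9: apply [-2, -1] → [-19, 20]
step 10: apply [-1, +1] → [-20, 21]

[-20, 21]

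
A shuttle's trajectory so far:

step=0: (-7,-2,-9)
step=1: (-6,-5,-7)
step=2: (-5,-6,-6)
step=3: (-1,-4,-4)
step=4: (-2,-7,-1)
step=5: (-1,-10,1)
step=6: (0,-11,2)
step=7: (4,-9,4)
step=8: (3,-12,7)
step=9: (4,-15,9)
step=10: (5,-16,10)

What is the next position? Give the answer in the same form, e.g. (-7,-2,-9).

(9,-14,12)

Step-to-step displacements: (+1,-3,+2), (+1,-1,+1), (+4,+2,+2), (-1,-3,+3), (+1,-3,+2), (+1,-1,+1), (+4,+2,+2), (-1,-3,+3), (+1,-3,+2), (+1,-1,+1) — a repeating cycle of length 4.
step 11: apply (+4,+2,+2) → (9,-14,12)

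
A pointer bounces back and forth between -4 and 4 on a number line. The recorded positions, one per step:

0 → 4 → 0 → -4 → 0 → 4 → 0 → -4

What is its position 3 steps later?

The value travels 4 per step and bounces off the walls at -4 and 4.
  step 8: -4 → 0
  step 9: 0 → 4
  step 10: 4 → 0

0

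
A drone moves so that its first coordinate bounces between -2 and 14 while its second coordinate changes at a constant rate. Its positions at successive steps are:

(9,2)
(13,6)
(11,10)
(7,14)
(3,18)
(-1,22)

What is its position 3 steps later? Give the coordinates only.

The first coordinate travels 4 per step and bounces off the walls at -2 and 14.
  step 6: -1 → 1
  step 7: 1 → 5
  step 8: 5 → 9
The second coordinate changes by +4 each step: at step 8 it is 34.

(9,34)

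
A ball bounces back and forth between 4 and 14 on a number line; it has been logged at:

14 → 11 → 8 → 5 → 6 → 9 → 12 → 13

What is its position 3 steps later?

The value travels 3 per step and bounces off the walls at 4 and 14.
  step 8: 13 → 10
  step 9: 10 → 7
  step 10: 7 → 4

4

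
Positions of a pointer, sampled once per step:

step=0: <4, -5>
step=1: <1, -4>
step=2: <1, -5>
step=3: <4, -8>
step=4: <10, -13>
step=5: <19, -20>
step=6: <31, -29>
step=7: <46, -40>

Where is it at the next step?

<64, -53>

First differences are <-3, +1>, <+0, -1>, <+3, -3>, <+6, -5>, <+9, -7>, <+12, -9>, <+15, -11>; their common second difference is <+3, -2> (constant acceleration).
step 8: <46, -40> + <+18, -13> → <64, -53>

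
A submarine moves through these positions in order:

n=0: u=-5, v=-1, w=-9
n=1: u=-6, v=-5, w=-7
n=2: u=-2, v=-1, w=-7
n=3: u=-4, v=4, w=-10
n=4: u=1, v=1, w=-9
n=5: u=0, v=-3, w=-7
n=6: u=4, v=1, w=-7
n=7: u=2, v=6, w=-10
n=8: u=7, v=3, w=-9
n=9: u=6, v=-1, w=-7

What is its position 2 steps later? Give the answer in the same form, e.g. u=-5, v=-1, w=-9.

Step-to-step displacements: (-1, -4, +2), (+4, +4, +0), (-2, +5, -3), (+5, -3, +1), (-1, -4, +2), (+4, +4, +0), (-2, +5, -3), (+5, -3, +1), (-1, -4, +2) — a repeating cycle of length 4.
step 10: apply (+4, +4, +0) → u=10, v=3, w=-7
step 11: apply (-2, +5, -3) → u=8, v=8, w=-10

u=8, v=8, w=-10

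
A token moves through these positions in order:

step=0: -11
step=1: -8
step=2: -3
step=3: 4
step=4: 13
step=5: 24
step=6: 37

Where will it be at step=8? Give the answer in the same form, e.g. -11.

Taking differences between consecutive positions: +3, +5, +7, +9, +11, +13. These grow by +2 each step.
step 7: 37 + 15 → 52
step 8: 52 + 17 → 69

69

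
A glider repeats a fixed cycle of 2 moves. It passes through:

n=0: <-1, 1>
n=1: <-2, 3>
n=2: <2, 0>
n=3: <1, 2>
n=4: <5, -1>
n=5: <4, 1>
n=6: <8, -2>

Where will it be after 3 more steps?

Differencing gives <-1, +2>, <+4, -3>, <-1, +2>, <+4, -3>, <-1, +2>, <+4, -3>. This is the pattern <-1, +2>, <+4, -3> repeated.
step 7: apply <-1, +2> → <7, 0>
step 8: apply <+4, -3> → <11, -3>
step 9: apply <-1, +2> → <10, -1>

<10, -1>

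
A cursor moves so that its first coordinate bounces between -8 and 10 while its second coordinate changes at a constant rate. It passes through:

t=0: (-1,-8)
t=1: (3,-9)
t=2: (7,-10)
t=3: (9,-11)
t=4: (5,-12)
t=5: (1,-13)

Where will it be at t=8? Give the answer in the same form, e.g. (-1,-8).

(-5,-16)

The first coordinate travels 4 per step and bounces off the walls at -8 and 10.
  step 6: 1 → -3
  step 7: -3 → -7
  step 8: -7 → -5
The second coordinate changes by -1 each step: at step 8 it is -16.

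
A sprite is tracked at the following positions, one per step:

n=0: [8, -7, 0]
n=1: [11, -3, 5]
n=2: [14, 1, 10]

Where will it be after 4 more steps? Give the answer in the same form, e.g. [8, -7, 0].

[26, 17, 30]

The position changes by [+3, +4, +5] every step.
step 3: [14, 1, 10] + [+3, +4, +5] → [17, 5, 15]
step 4: [17, 5, 15] + [+3, +4, +5] → [20, 9, 20]
step 5: [20, 9, 20] + [+3, +4, +5] → [23, 13, 25]
step 6: [23, 13, 25] + [+3, +4, +5] → [26, 17, 30]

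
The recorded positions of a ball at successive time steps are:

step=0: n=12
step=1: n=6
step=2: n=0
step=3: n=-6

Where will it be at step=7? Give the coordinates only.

Each step adds -6 to the position.
step 4: -6 − 6 → n=-12
step 5: -12 − 6 → n=-18
step 6: -18 − 6 → n=-24
step 7: -24 − 6 → n=-30

n=-30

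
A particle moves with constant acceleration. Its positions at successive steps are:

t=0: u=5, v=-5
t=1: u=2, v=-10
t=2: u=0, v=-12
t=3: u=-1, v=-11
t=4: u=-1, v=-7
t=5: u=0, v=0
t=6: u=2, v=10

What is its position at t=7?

u=5, v=23

Successive displacements: (-3,-5), (-2,-2), (-1,+1), (+0,+4), (+1,+7), (+2,+10) — each changes by (+1,+3).
step 7: u=2, v=10 + (+3,+13) → u=5, v=23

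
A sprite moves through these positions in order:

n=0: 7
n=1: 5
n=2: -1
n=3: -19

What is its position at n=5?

Consecutive displacements -2, -6, -18 scale by a factor of 3 each step.
step 4: -19 − 54 → -73
step 5: -73 − 162 → -235

-235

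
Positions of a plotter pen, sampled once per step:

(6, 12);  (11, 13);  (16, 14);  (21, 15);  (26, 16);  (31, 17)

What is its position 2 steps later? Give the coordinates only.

(41, 19)

Constant displacement of (+5, +1) per step.
step 6: (31, 17) + (+5, +1) → (36, 18)
step 7: (36, 18) + (+5, +1) → (41, 19)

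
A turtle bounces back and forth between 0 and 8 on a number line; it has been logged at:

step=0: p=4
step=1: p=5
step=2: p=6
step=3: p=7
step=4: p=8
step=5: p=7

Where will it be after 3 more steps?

The value travels 1 per step and bounces off the walls at 0 and 8.
  step 6: 7 → 6
  step 7: 6 → 5
  step 8: 5 → 4

p=4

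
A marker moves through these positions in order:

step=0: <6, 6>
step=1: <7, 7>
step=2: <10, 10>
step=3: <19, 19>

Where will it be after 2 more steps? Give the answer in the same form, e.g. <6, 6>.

<127, 127>

Consecutive displacements <+1, +1>, <+3, +3>, <+9, +9> scale by a factor of 3 each step.
step 4: <19, 19> + <+27, +27> → <46, 46>
step 5: <46, 46> + <+81, +81> → <127, 127>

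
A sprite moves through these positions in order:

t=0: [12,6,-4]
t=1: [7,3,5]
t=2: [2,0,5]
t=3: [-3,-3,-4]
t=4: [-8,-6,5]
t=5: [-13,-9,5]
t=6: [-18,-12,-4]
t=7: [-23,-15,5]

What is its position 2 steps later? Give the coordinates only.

[-33,-21,-4]

First: linear, -5 per step → -33 at step 9.
Second: linear, -3 per step → -21 at step 9.
Third: cycles through -4, 5, 5 every 3 steps. Step 9 lands at position 0 of the cycle → -4.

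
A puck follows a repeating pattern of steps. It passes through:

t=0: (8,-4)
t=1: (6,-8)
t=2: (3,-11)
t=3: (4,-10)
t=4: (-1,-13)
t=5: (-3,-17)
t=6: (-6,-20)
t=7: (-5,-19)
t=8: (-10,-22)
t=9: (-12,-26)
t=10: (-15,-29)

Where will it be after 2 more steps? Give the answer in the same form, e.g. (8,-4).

(-19,-31)

The moves between consecutive positions are (-2,-4), (-3,-3), (+1,+1), (-5,-3), (-2,-4), (-3,-3), (+1,+1), (-5,-3), (-2,-4), (-3,-3); they repeat the 4-cycle [(-2,-4), (-3,-3), (+1,+1), (-5,-3)].
step 11: apply (+1,+1) → (-14,-28)
step 12: apply (-5,-3) → (-19,-31)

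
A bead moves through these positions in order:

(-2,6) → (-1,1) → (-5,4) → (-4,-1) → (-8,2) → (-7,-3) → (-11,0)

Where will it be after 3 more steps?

Differencing gives (+1,-5), (-4,+3), (+1,-5), (-4,+3), (+1,-5), (-4,+3). This is the pattern (+1,-5), (-4,+3) repeated.
step 7: apply (+1,-5) → (-10,-5)
step 8: apply (-4,+3) → (-14,-2)
step 9: apply (+1,-5) → (-13,-7)

(-13,-7)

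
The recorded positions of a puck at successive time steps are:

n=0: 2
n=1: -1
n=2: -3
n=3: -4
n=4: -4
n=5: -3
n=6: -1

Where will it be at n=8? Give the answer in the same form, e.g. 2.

Successive displacements: -3, -2, -1, +0, +1, +2 — each changes by +1.
step 7: -1 + 3 → 2
step 8: 2 + 4 → 6

6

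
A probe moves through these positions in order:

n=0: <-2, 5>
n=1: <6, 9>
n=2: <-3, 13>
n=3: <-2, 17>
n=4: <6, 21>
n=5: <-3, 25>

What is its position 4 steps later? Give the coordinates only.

<-2, 41>

The first coordinate repeats the cycle [-2, 6, -3] with period 3; step 9 mod 3 = 0, giving -2.
The second coordinate changes by +4 each step, so at step 9 it is 5 + 9·(4) = 41.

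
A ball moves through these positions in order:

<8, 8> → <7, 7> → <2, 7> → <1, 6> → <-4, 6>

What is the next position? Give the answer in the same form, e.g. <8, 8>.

Differencing gives <-1, -1>, <-5, +0>, <-1, -1>, <-5, +0>. This is the pattern <-1, -1>, <-5, +0> repeated.
step 5: apply <-1, -1> → <-5, 5>

<-5, 5>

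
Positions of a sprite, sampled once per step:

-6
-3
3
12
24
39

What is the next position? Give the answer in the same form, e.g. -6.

Successive displacements: +3, +6, +9, +12, +15 — each changes by +3.
step 6: 39 + 18 → 57

57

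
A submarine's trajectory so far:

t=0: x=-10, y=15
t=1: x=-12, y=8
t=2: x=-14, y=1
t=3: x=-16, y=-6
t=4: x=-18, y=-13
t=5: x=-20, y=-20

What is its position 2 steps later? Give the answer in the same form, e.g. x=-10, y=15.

x=-24, y=-34

Each step adds (-2, -7) to the position.
step 6: x=-20, y=-20 + (-2, -7) → x=-22, y=-27
step 7: x=-22, y=-27 + (-2, -7) → x=-24, y=-34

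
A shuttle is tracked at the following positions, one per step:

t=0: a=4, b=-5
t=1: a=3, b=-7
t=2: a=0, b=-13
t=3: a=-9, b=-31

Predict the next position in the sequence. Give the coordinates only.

Consecutive displacements (-1, -2), (-3, -6), (-9, -18) scale by a factor of 3 each step.
step 4: a=-9, b=-31 + (-27, -54) → a=-36, b=-85

a=-36, b=-85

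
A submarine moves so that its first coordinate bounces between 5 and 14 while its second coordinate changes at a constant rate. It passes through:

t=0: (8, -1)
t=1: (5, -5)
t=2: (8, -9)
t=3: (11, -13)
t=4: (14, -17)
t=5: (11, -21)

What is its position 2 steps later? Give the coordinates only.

(5, -29)

The first coordinate reflects between 5 and 14, moving 3 per step.
  step 6: 11 → 8
  step 7: 8 → 5
The second coordinate changes by -4 each step: at step 7 it is -29.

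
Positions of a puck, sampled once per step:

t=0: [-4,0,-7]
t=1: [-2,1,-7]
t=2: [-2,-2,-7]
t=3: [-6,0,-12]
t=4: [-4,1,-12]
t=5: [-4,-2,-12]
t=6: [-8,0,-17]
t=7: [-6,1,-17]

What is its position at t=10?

The moves between consecutive positions are [+2,+1,+0], [+0,-3,+0], [-4,+2,-5], [+2,+1,+0], [+0,-3,+0], [-4,+2,-5], [+2,+1,+0]; they repeat the 3-cycle [[+2,+1,+0], [+0,-3,+0], [-4,+2,-5]].
step 8: apply [+0,-3,+0] → [-6,-2,-17]
step 9: apply [-4,+2,-5] → [-10,0,-22]
step 10: apply [+2,+1,+0] → [-8,1,-22]

[-8,1,-22]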